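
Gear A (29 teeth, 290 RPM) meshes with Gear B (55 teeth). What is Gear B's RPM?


Gear ratio = 29:55 = 29:55
RPM_B = RPM_A × (teeth_A / teeth_B)
= 290 × (29/55)
= 152.9 RPM

152.9 RPM


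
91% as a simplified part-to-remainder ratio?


91% means 91 parts out of 100; remainder = 9
Part : remainder = 91:9
GCD = 1
= 91:9

91:9


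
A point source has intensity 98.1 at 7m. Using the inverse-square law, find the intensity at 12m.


I₁d₁² = I₂d₂²
I₂ = I₁ × (d₁/d₂)²
= 98.1 × (7/12)²
= 98.1 × 49/144
= 4806.9/144
≈ 33.3813

33.3813


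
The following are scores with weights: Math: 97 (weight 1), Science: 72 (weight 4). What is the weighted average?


Numerator = 97×1 + 72×4
= 97 + 288
= 385
Total weight = 5
Weighted avg = 385/5
= 77.00

77.00


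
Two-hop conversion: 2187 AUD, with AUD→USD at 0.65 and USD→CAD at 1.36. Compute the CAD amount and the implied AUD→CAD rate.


Step 1: 2187 AUD × 0.65 = 1421.55 USD
Step 2: 1421.55 USD × 1.36 = 1933.31 CAD
Implied rate AUD→CAD = 0.65 × 1.36 = 0.8840
= 1933.31 CAD; implied rate 0.8840 CAD/AUD

1933.31 CAD; implied rate 0.8840 CAD/AUD


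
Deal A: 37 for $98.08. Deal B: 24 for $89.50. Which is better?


Deal A: $98.08/37 = $2.6508/unit
Deal B: $89.50/24 = $3.7292/unit
A is cheaper per unit
= Deal A

Deal A


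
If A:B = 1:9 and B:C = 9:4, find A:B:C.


Match B: multiply A:B by 9 → 9:81
Multiply B:C by 9 → 81:36
Combined: 9:81:36
GCD = 9
= 1:9:4

1:9:4


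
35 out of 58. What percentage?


Percentage = (part / whole) × 100
= (35 / 58) × 100
≈ 60.34%

60.34%


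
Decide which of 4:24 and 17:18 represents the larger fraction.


4/24 = 0.1667
17/18 = 0.9444
0.1667 < 0.9444, so 4:24 is less
= 17:18

17:18


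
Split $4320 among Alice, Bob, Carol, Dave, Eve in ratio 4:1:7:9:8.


Total parts = 4 + 1 + 7 + 9 + 8 = 29
Alice: 4320 × 4/29 = 595.86
Bob: 4320 × 1/29 = 148.97
Carol: 4320 × 7/29 = 1042.76
Dave: 4320 × 9/29 = 1340.69
Eve: 4320 × 8/29 = 1191.72
= Alice: $595.86, Bob: $148.97, Carol: $1042.76, Dave: $1340.69, Eve: $1191.72

Alice: $595.86, Bob: $148.97, Carol: $1042.76, Dave: $1340.69, Eve: $1191.72


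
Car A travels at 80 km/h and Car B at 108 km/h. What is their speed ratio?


Ratio = 80:108
GCD = 4
Simplified = 20:27
Time ratio (same distance) = 27:20
Speed ratio = 20:27

20:27


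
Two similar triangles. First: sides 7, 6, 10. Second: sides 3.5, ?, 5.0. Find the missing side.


Scale factor = 3.5/7 = 0.5
Missing side = 6 × 0.5
= 3.0

3.0


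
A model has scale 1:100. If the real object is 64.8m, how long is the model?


Model size = real / scale
= 64.8 / 100
= 0.6480 m

0.6480 m


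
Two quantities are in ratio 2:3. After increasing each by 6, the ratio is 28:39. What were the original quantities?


Let A = 2k, B = 3k.
(2k + 6) / (3k + 6) = 28/39
Cross-multiply: 39(2k + 6) = 28(3k + 6)
78k + 234 = 84k + 168
78k - 84k = 168 - 234
-6k = -66
k = -66/-6 = 11
A = 2×11 = 22, B = 3×11 = 33
= A = 22, B = 33

A = 22, B = 33


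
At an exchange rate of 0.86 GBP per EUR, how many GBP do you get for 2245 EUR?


Amount × rate = 2245 × 0.86
= 1930.70 GBP

1930.70 GBP


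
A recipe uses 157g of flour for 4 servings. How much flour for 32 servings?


Direct proportion: y/x = constant
k = 157/4 = 39.2500
y₂ = k × 32 = 157 × 32 / 4 = 5024/4
= 1256.00

1256.00


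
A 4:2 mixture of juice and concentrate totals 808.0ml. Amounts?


Total parts = 4 + 2 = 6
juice: 808.0 × 4/6 = 538.7ml
concentrate: 808.0 × 2/6 = 269.3ml
= 538.7ml and 269.3ml

538.7ml and 269.3ml


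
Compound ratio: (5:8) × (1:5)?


Compound ratio = (5×1) : (8×5)
= 5:40
GCD = 5
= 1:8

1:8


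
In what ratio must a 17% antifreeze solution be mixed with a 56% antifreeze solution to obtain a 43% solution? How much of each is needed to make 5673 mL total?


Let x parts of 17% mix with y parts of 56%.
17x + 56y = 43(x + y)
17x + 56y = 43x + 43y
x(17 - 43) = y(43 - 56)
x/y = (56 - 43)/(43 - 17) = 13/26
Simplify: 1:2
Total parts = 3; one part = 5673/3 = 1891.00 mL
17% solution: 1×1891.00 = 1891.00 mL
56% solution: 2×1891.00 = 3782.00 mL
= ratio 1:2; 1891.00 mL and 3782.00 mL

ratio 1:2; 1891.00 mL and 3782.00 mL


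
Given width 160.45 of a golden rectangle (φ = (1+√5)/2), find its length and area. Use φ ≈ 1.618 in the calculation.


φ = (1 + √5) / 2 ≈ 1.618
Length = width × φ = 160.45 × 1.618 = 259.6081
≈ 259.61
Area = width × length = 160.45 × 259.6081 = 41654.119645 ≈ 41654.12
= Length: 259.61, Area: 41654.12

Length: 259.61, Area: 41654.12


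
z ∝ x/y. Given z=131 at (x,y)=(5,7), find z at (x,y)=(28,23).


z = k·x/y
Solve for k using the known point: k = z·y/x = 131×7/5 = 917/5 = 183.4000
Now evaluate at x=28, y=23:
z = k × 28 / 23 = (917 × 28) / (5 × 23) = 25676/115
≈ 223.2696

223.2696


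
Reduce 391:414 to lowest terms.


GCD(391, 414) = 23
391/23 : 414/23
= 17:18

17:18


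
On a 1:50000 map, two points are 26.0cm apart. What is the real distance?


Real distance = map distance × scale
= 26.0cm × 50000
= 1300000 cm = 13000.0 m
= 13.000 km

13.000 km


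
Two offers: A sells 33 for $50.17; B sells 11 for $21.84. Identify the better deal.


Deal A: $50.17/33 = $1.5203/unit
Deal B: $21.84/11 = $1.9855/unit
A is cheaper per unit
= Deal A

Deal A


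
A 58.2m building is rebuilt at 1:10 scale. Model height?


Model size = real / scale
= 58.2 / 10
= 5.8200 m

5.8200 m


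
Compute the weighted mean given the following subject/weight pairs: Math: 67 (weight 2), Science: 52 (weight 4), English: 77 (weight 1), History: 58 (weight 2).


Numerator = 67×2 + 52×4 + 77×1 + 58×2
= 134 + 208 + 77 + 116
= 535
Total weight = 9
Weighted avg = 535/9
= 59.44

59.44


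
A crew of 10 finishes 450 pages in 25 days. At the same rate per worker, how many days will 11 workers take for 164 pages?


Days ∝ work / workers, so d₂ = d₁ × (m₁/m₂) × (w₂/w₁)
Workers factor (inverse): 10/11 ≈ 0.9091
Work factor (direct): 164/450 ≈ 0.3644
d₂ = 25 × 10/11 × 164/450 = (25 × 10 × 164) / (11 × 450) = 41000/4950
≈ 8.28 days

8.28 days


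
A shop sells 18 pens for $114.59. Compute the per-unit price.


Unit rate = total / quantity
= 114.59 / 18
= $6.37 per unit

$6.37 per unit


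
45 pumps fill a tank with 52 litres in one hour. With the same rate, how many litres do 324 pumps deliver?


Direct proportion: y/x = constant
k = 52/45 ≈ 1.1556
y₂ = k × 324 = 52 × 324 / 45 = 16848/45
= 374.40

374.40


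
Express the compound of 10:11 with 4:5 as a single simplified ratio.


Compound ratio = (10×4) : (11×5)
= 40:55
GCD = 5
= 8:11

8:11


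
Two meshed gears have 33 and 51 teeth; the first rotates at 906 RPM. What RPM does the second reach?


Gear ratio = 33:51 = 11:17
RPM_B = RPM_A × (teeth_A / teeth_B)
= 906 × (33/51)
= 586.2 RPM

586.2 RPM


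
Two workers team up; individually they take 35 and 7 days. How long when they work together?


Rate of A = 1/35 per day
Rate of B = 1/7 per day
Combined rate = 1/35 + 1/7 = 42/245 ≈ 0.1714 per day
Days = 1 / combined rate = 245/42
≈ 5.83 days

5.83 days


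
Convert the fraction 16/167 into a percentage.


Percentage = (part / whole) × 100
= (16 / 167) × 100
≈ 9.58%

9.58%


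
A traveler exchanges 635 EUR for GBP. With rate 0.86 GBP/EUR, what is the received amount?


Amount × rate = 635 × 0.86
= 546.10 GBP

546.10 GBP


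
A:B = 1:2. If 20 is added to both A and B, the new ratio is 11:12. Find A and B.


Let A = 1k, B = 2k.
(1k + 20) / (2k + 20) = 11/12
Cross-multiply: 12(1k + 20) = 11(2k + 20)
12k + 240 = 22k + 220
12k - 22k = 220 - 240
-10k = -20
k = -20/-10 = 2
A = 1×2 = 2, B = 2×2 = 4
= A = 2, B = 4

A = 2, B = 4


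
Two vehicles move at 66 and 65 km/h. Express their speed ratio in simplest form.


Ratio = 66:65
GCD = 1
Simplified = 66:65
Time ratio (same distance) = 65:66
Speed ratio = 66:65

66:65


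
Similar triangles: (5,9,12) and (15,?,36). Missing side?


Scale factor = 15/5 = 3
Missing side = 9 × 3
= 27.0

27.0


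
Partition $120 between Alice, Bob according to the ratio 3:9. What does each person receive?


Total parts = 3 + 9 = 12
Alice: 120 × 3/12 = 30.00
Bob: 120 × 9/12 = 90.00
= Alice: $30.00, Bob: $90.00

Alice: $30.00, Bob: $90.00


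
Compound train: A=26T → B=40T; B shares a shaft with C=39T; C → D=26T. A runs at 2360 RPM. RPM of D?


Stage 1: RPM_B = RPM_A × t_A/t_B = 2360 × 26/40 = 61360/40 = 1534.00
B and C share a shaft → RPM_C = RPM_B
Stage 2: RPM_D = RPM_C × t_C/t_D = RPM_A × (t_A×t_C)/(t_B×t_D)
Overall ratio = (26×39)/(40×26) = 1014/1040
RPM_D = 2360 × 1014/1040 = 2393040/1040
= 2301.00 RPM

2301.00 RPM


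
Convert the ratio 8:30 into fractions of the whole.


Total parts = 8 + 30 = 38
First part: 8/38 = 4/19
Second part: 30/38 = 15/19
= 4/19 and 15/19

4/19 and 15/19


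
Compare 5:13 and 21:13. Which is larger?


5/13 = 0.3846
21/13 = 1.6154
0.3846 < 1.6154, so 5:13 is less
= 21:13

21:13


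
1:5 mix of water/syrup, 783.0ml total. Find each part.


Total parts = 1 + 5 = 6
water: 783.0 × 1/6 = 130.5ml
syrup: 783.0 × 5/6 = 652.5ml
= 130.5ml and 652.5ml

130.5ml and 652.5ml


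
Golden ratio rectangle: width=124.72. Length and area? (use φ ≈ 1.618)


φ = (1 + √5) / 2 ≈ 1.618
Length = width × φ = 124.72 × 1.618 = 201.79696
≈ 201.80
Area = width × length = 124.72 × 201.79696 = 25168.1168512 ≈ 25168.12
= Length: 201.80, Area: 25168.12

Length: 201.80, Area: 25168.12


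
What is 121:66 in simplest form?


GCD(121, 66) = 11
121/11 : 66/11
= 11:6

11:6


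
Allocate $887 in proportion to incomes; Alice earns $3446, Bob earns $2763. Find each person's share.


Total income = 3446 + 2763 = $6209
Alice: $887 × 3446/6209 = $492.29
Bob: $887 × 2763/6209 = $394.71
= Alice: $492.29, Bob: $394.71

Alice: $492.29, Bob: $394.71


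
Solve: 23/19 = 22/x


Cross multiply: 23 × x = 19 × 22
23x = 418
x = 418 / 23
= 18.17

18.17


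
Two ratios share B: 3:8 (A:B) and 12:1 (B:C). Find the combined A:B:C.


Match B: multiply A:B by 12 → 36:96
Multiply B:C by 8 → 96:8
Combined: 36:96:8
GCD = 4
= 9:24:2

9:24:2


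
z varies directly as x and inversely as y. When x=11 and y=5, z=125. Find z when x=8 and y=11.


z = k·x/y
Solve for k using the known point: k = z·y/x = 125×5/11 = 625/11 ≈ 56.8182
Now evaluate at x=8, y=11:
z = k × 8 / 11 = (625 × 8) / (11 × 11) = 5000/121
≈ 41.3223

41.3223


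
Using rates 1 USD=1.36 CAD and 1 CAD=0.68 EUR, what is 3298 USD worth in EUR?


Step 1: 3298 USD × 1.36 = 4485.28 CAD
Step 2: 4485.28 CAD × 0.68 = 3049.99 EUR
Implied rate USD→EUR = 1.36 × 0.68 = 0.9248
= 3049.99 EUR

3049.99 EUR


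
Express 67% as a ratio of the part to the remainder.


67% means 67 parts out of 100; remainder = 33
Part : remainder = 67:33
GCD = 1
= 67:33

67:33


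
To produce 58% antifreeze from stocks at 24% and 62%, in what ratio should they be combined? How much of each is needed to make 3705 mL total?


Let x parts of 24% mix with y parts of 62%.
24x + 62y = 58(x + y)
24x + 62y = 58x + 58y
x(24 - 58) = y(58 - 62)
x/y = (62 - 58)/(58 - 24) = 4/34
Simplify: 2:17
Total parts = 19; one part = 3705/19 = 195.00 mL
24% solution: 2×195.00 = 390.00 mL
62% solution: 17×195.00 = 3315.00 mL
= ratio 2:17; 390.00 mL and 3315.00 mL

ratio 2:17; 390.00 mL and 3315.00 mL


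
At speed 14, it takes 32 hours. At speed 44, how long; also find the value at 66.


Inverse proportion: x × y = constant
k = 14 × 32 = 448
At x=44: k/44 = 10.18
At x=66: k/66 = 6.79
= 10.18 and 6.79

10.18 and 6.79


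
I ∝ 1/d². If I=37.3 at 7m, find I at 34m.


I₁d₁² = I₂d₂²
I₂ = I₁ × (d₁/d₂)²
= 37.3 × (7/34)²
= 37.3 × 49/1156
= 1827.7/1156
≈ 1.5811

1.5811


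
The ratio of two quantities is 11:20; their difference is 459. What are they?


Let A = 11k, B = 20k.
20k - 11k = 459
9k = 459 → k = 459/9 = 51
A = 11×51 = 561, B = 20×51 = 1020
= A = 561, B = 1020

A = 561, B = 1020


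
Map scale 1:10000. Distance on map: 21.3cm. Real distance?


Real distance = map distance × scale
= 21.3cm × 10000
= 213000 cm = 2130.0 m
= 2.130 km

2.130 km


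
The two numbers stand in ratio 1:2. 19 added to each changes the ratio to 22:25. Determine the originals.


Let A = 1k, B = 2k.
(1k + 19) / (2k + 19) = 22/25
Cross-multiply: 25(1k + 19) = 22(2k + 19)
25k + 475 = 44k + 418
25k - 44k = 418 - 475
-19k = -57
k = -57/-19 = 3
A = 1×3 = 3, B = 2×3 = 6
= A = 3, B = 6

A = 3, B = 6


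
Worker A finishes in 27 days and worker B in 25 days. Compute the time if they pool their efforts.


Rate of A = 1/27 per day
Rate of B = 1/25 per day
Combined rate = 1/27 + 1/25 = 52/675 ≈ 0.0770 per day
Days = 1 / combined rate = 675/52
≈ 12.98 days

12.98 days


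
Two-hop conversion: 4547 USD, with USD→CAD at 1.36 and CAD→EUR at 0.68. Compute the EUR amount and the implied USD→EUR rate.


Step 1: 4547 USD × 1.36 = 6183.92 CAD
Step 2: 6183.92 CAD × 0.68 = 4205.07 EUR
Implied rate USD→EUR = 1.36 × 0.68 = 0.9248
= 4205.07 EUR; implied rate 0.9248 EUR/USD

4205.07 EUR; implied rate 0.9248 EUR/USD


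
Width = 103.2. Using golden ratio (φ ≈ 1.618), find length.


φ = (1 + √5) / 2 ≈ 1.618
Length = width × φ = 103.2 × 1.618 = 166.9776
≈ 166.98

166.98


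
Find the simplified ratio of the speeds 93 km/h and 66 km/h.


Ratio = 93:66
GCD = 3
Simplified = 31:22
Time ratio (same distance) = 22:31
Speed ratio = 31:22

31:22


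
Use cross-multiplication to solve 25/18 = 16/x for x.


Cross multiply: 25 × x = 18 × 16
25x = 288
x = 288 / 25
= 11.52

11.52


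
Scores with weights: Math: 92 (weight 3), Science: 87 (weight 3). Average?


Numerator = 92×3 + 87×3
= 276 + 261
= 537
Total weight = 6
Weighted avg = 537/6
= 89.50

89.50


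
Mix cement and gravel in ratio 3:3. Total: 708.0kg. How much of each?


Total parts = 3 + 3 = 6
cement: 708.0 × 3/6 = 354.0kg
gravel: 708.0 × 3/6 = 354.0kg
= 354.0kg and 354.0kg

354.0kg and 354.0kg


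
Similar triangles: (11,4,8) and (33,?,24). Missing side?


Scale factor = 33/11 = 3
Missing side = 4 × 3
= 12.0

12.0


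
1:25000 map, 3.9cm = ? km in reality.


Real distance = map distance × scale
= 3.9cm × 25000
= 97500 cm = 975.0 m
= 0.975 km

0.975 km


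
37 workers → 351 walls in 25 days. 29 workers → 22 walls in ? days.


Days ∝ work / workers, so d₂ = d₁ × (m₁/m₂) × (w₂/w₁)
Workers factor (inverse): 37/29 ≈ 1.2759
Work factor (direct): 22/351 ≈ 0.0627
d₂ = 25 × 37/29 × 22/351 = (25 × 37 × 22) / (29 × 351) = 20350/10179
≈ 2.00 days

2.00 days


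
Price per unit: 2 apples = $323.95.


Unit rate = total / quantity
= 323.95 / 2
= $161.98 per unit

$161.98 per unit


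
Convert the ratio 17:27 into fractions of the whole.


Total parts = 17 + 27 = 44
First part: 17/44 = 17/44
Second part: 27/44 = 27/44
= 17/44 and 27/44

17/44 and 27/44


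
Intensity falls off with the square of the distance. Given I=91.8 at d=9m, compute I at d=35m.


I₁d₁² = I₂d₂²
I₂ = I₁ × (d₁/d₂)²
= 91.8 × (9/35)²
= 91.8 × 81/1225
= 7435.8/1225
≈ 6.0700

6.0700


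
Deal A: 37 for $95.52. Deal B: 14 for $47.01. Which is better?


Deal A: $95.52/37 = $2.5816/unit
Deal B: $47.01/14 = $3.3579/unit
A is cheaper per unit
= Deal A

Deal A


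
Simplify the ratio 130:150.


GCD(130, 150) = 10
130/10 : 150/10
= 13:15

13:15


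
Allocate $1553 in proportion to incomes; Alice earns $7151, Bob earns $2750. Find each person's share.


Total income = 7151 + 2750 = $9901
Alice: $1553 × 7151/9901 = $1121.65
Bob: $1553 × 2750/9901 = $431.35
= Alice: $1121.65, Bob: $431.35

Alice: $1121.65, Bob: $431.35


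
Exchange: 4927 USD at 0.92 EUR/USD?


Amount × rate = 4927 × 0.92
= 4532.84 EUR

4532.84 EUR


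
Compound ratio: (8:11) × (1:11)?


Compound ratio = (8×1) : (11×11)
= 8:121
GCD = 1
= 8:121

8:121


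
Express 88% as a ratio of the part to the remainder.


88% means 88 parts out of 100; remainder = 12
Part : remainder = 88:12
GCD = 4
= 22:3

22:3


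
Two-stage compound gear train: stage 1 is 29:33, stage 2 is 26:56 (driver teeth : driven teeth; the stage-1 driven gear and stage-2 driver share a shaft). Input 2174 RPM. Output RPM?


Stage 1: RPM_B = RPM_A × t_A/t_B = 2174 × 29/33 = 63046/33 ≈ 1910.48
B and C share a shaft → RPM_C = RPM_B
Stage 2: RPM_D = RPM_C × t_C/t_D = RPM_A × (t_A×t_C)/(t_B×t_D)
Overall ratio = (29×26)/(33×56) = 754/1848
RPM_D = 2174 × 754/1848 = 1639196/1848
≈ 887.01 RPM

887.01 RPM


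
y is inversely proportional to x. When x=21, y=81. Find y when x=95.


Inverse proportion: x × y = constant
k = 21 × 81 = 1701
y₂ = k / 95 = 1701 / 95
= 17.91

17.91


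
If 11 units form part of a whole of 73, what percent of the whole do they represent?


Percentage = (part / whole) × 100
= (11 / 73) × 100
≈ 15.07%

15.07%


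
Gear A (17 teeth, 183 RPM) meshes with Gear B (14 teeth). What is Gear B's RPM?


Gear ratio = 17:14 = 17:14
RPM_B = RPM_A × (teeth_A / teeth_B)
= 183 × (17/14)
= 222.2 RPM

222.2 RPM


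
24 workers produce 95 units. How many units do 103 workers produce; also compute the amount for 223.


Direct proportion: y/x = constant
k = 95/24 ≈ 3.9583
y at x=103: k × 103 = 95 × 103 / 24 = 9785/24 ≈ 407.71
y at x=223: k × 223 = 95 × 223 / 24 = 21185/24 ≈ 882.71
= 407.71 and 882.71

407.71 and 882.71


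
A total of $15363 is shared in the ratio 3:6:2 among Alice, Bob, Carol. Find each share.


Total parts = 3 + 6 + 2 = 11
Alice: 15363 × 3/11 = 4189.91
Bob: 15363 × 6/11 = 8379.82
Carol: 15363 × 2/11 = 2793.27
= Alice: $4189.91, Bob: $8379.82, Carol: $2793.27

Alice: $4189.91, Bob: $8379.82, Carol: $2793.27


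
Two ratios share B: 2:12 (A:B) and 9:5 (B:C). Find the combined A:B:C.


Match B: multiply A:B by 9 → 18:108
Multiply B:C by 12 → 108:60
Combined: 18:108:60
GCD = 6
= 3:18:10

3:18:10


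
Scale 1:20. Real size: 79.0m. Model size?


Model size = real / scale
= 79.0 / 20
= 3.9500 m

3.9500 m


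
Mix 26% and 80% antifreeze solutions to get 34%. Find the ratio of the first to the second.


Let x parts of 26% mix with y parts of 80%.
26x + 80y = 34(x + y)
26x + 80y = 34x + 34y
x(26 - 34) = y(34 - 80)
x/y = (80 - 34)/(34 - 26) = 46/8
Simplify: 23:4
= 23:4

23:4


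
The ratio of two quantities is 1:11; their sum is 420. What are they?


Let A = 1k, B = 11k.
1k + 11k = 420
12k = 420 → k = 420/12 = 35
A = 1×35 = 35, B = 11×35 = 385
= A = 35, B = 385

A = 35, B = 385


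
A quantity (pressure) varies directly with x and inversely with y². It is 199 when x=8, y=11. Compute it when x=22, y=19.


z = k·x/y²
Solve for k using the known point: k = z·y²/x = 199×121/8 = 24079/8 = 3009.8750
Now evaluate at x=22, y=19:
z = k × 22 / 361 = (24079 × 22) / (8 × 361) = 529738/2888
≈ 183.4273

183.4273


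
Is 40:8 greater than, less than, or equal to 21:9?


40/8 = 5.0000
21/9 = 2.3333
5.0000 > 2.3333, so 40:8 is greater
= greater than

greater than


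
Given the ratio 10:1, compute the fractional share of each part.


Total parts = 10 + 1 = 11
First part: 10/11 = 10/11
Second part: 1/11 = 1/11
= 10/11 and 1/11

10/11 and 1/11


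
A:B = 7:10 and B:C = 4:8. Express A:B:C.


Match B: multiply A:B by 4 → 28:40
Multiply B:C by 10 → 40:80
Combined: 28:40:80
GCD = 4
= 7:10:20

7:10:20


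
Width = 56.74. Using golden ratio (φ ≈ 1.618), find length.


φ = (1 + √5) / 2 ≈ 1.618
Length = width × φ = 56.74 × 1.618 = 91.80532
≈ 91.81

91.81


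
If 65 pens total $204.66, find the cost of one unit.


Unit rate = total / quantity
= 204.66 / 65
= $3.15 per unit

$3.15 per unit


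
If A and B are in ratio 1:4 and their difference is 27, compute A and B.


Let A = 1k, B = 4k.
4k - 1k = 27
3k = 27 → k = 27/3 = 9
A = 1×9 = 9, B = 4×9 = 36
= A = 9, B = 36

A = 9, B = 36


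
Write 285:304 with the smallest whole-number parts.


GCD(285, 304) = 19
285/19 : 304/19
= 15:16

15:16


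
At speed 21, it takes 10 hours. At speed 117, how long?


Inverse proportion: x × y = constant
k = 21 × 10 = 210
y₂ = k / 117 = 210 / 117
= 1.79

1.79


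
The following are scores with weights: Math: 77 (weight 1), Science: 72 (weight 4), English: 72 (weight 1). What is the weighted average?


Numerator = 77×1 + 72×4 + 72×1
= 77 + 288 + 72
= 437
Total weight = 6
Weighted avg = 437/6
= 72.83

72.83


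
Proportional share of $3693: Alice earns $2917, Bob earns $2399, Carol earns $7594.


Total income = 2917 + 2399 + 7594 = $12910
Alice: $3693 × 2917/12910 = $834.43
Bob: $3693 × 2399/12910 = $686.25
Carol: $3693 × 7594/12910 = $2172.32
= Alice: $834.43, Bob: $686.25, Carol: $2172.32

Alice: $834.43, Bob: $686.25, Carol: $2172.32


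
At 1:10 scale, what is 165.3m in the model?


Model size = real / scale
= 165.3 / 10
= 16.5300 m

16.5300 m


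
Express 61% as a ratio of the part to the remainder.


61% means 61 parts out of 100; remainder = 39
Part : remainder = 61:39
GCD = 1
= 61:39

61:39


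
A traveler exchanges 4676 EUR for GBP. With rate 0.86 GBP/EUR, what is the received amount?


Amount × rate = 4676 × 0.86
= 4021.36 GBP

4021.36 GBP


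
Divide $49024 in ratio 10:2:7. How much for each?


Total parts = 10 + 2 + 7 = 19
Part 1: 49024 × 10/19 = 25802.11
Part 2: 49024 × 2/19 = 5160.42
Part 3: 49024 × 7/19 = 18061.47
= Part 1: $25802.11, Part 2: $5160.42, Part 3: $18061.47

Part 1: $25802.11, Part 2: $5160.42, Part 3: $18061.47


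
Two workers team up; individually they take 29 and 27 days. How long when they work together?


Rate of A = 1/29 per day
Rate of B = 1/27 per day
Combined rate = 1/29 + 1/27 = 56/783 ≈ 0.0715 per day
Days = 1 / combined rate = 783/56
≈ 13.98 days

13.98 days


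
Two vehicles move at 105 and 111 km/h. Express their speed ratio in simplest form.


Ratio = 105:111
GCD = 3
Simplified = 35:37
Time ratio (same distance) = 37:35
Speed ratio = 35:37

35:37


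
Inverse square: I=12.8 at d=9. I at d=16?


I₁d₁² = I₂d₂²
I₂ = I₁ × (d₁/d₂)²
= 12.8 × (9/16)²
= 12.8 × 81/256
= 1036.8/256
= 4.0500

4.0500


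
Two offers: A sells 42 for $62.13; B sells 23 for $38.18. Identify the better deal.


Deal A: $62.13/42 = $1.4793/unit
Deal B: $38.18/23 = $1.6600/unit
A is cheaper per unit
= Deal A

Deal A


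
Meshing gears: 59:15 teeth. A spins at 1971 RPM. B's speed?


Gear ratio = 59:15 = 59:15
RPM_B = RPM_A × (teeth_A / teeth_B)
= 1971 × (59/15)
= 7752.6 RPM

7752.6 RPM


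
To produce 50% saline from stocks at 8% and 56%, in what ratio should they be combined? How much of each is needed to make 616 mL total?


Let x parts of 8% mix with y parts of 56%.
8x + 56y = 50(x + y)
8x + 56y = 50x + 50y
x(8 - 50) = y(50 - 56)
x/y = (56 - 50)/(50 - 8) = 6/42
Simplify: 1:7
Total parts = 8; one part = 616/8 = 77.00 mL
8% solution: 1×77.00 = 77.00 mL
56% solution: 7×77.00 = 539.00 mL
= ratio 1:7; 77.00 mL and 539.00 mL

ratio 1:7; 77.00 mL and 539.00 mL


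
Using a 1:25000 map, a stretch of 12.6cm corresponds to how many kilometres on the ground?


Real distance = map distance × scale
= 12.6cm × 25000
= 315000 cm = 3150.0 m
= 3.150 km

3.150 km


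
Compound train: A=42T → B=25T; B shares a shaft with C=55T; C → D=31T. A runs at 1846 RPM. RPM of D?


Stage 1: RPM_B = RPM_A × t_A/t_B = 1846 × 42/25 = 77532/25 = 3101.28
B and C share a shaft → RPM_C = RPM_B
Stage 2: RPM_D = RPM_C × t_C/t_D = RPM_A × (t_A×t_C)/(t_B×t_D)
Overall ratio = (42×55)/(25×31) = 2310/775
RPM_D = 1846 × 2310/775 = 4264260/775
≈ 5502.27 RPM

5502.27 RPM


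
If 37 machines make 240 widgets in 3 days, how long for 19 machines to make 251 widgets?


Days ∝ work / workers, so d₂ = d₁ × (m₁/m₂) × (w₂/w₁)
Workers factor (inverse): 37/19 ≈ 1.9474
Work factor (direct): 251/240 ≈ 1.0458
d₂ = 3 × 37/19 × 251/240 = (3 × 37 × 251) / (19 × 240) = 27861/4560
≈ 6.11 days

6.11 days


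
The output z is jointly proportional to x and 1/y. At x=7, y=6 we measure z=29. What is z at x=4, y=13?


z = k·x/y
Solve for k using the known point: k = z·y/x = 29×6/7 = 174/7 ≈ 24.8571
Now evaluate at x=4, y=13:
z = k × 4 / 13 = (174 × 4) / (7 × 13) = 696/91
≈ 7.6484

7.6484


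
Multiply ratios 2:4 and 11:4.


Compound ratio = (2×11) : (4×4)
= 22:16
GCD = 2
= 11:8

11:8


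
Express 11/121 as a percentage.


Percentage = (part / whole) × 100
= (11 / 121) × 100
≈ 9.09%

9.09%


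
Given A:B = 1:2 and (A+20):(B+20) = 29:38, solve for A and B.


Let A = 1k, B = 2k.
(1k + 20) / (2k + 20) = 29/38
Cross-multiply: 38(1k + 20) = 29(2k + 20)
38k + 760 = 58k + 580
38k - 58k = 580 - 760
-20k = -180
k = -180/-20 = 9
A = 1×9 = 9, B = 2×9 = 18
= A = 9, B = 18

A = 9, B = 18


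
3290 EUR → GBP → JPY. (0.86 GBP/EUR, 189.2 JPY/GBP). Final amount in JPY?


Step 1: 3290 EUR × 0.86 = 2829.40 GBP
Step 2: 2829.40 GBP × 189.2 = 535322.48 JPY
Implied rate EUR→JPY = 0.86 × 189.2 = 162.7120
= 535322.48 JPY

535322.48 JPY


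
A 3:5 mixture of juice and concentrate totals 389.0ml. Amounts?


Total parts = 3 + 5 = 8
juice: 389.0 × 3/8 = 145.9ml
concentrate: 389.0 × 5/8 = 243.1ml
= 145.9ml and 243.1ml

145.9ml and 243.1ml


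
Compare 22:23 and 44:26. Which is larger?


22/23 = 0.9565
44/26 = 1.6923
0.9565 < 1.6923, so 22:23 is less
= 44:26

44:26


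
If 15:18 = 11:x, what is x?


Cross multiply: 15 × x = 18 × 11
15x = 198
x = 198 / 15
= 13.20

13.20


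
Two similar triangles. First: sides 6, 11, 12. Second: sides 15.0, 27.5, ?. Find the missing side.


Scale factor = 15.0/6 = 2.5
Missing side = 12 × 2.5
= 30.0

30.0


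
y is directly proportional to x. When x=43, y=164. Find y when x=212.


Direct proportion: y/x = constant
k = 164/43 ≈ 3.8140
y₂ = k × 212 = 164 × 212 / 43 = 34768/43
≈ 808.56

808.56


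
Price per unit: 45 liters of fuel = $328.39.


Unit rate = total / quantity
= 328.39 / 45
= $7.30 per unit

$7.30 per unit


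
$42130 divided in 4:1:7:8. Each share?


Total parts = 4 + 1 + 7 + 8 = 20
Part 1: 42130 × 4/20 = 8426.00
Part 2: 42130 × 1/20 = 2106.50
Part 3: 42130 × 7/20 = 14745.50
Part 4: 42130 × 8/20 = 16852.00
= Part 1: $8426.00, Part 2: $2106.50, Part 3: $14745.50, Part 4: $16852.00

Part 1: $8426.00, Part 2: $2106.50, Part 3: $14745.50, Part 4: $16852.00


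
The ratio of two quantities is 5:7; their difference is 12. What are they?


Let A = 5k, B = 7k.
7k - 5k = 12
2k = 12 → k = 12/2 = 6
A = 5×6 = 30, B = 7×6 = 42
= A = 30, B = 42

A = 30, B = 42


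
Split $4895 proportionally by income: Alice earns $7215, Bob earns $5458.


Total income = 7215 + 5458 = $12673
Alice: $4895 × 7215/12673 = $2786.82
Bob: $4895 × 5458/12673 = $2108.18
= Alice: $2786.82, Bob: $2108.18

Alice: $2786.82, Bob: $2108.18


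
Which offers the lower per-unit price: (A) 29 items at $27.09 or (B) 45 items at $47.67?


Deal A: $27.09/29 = $0.9341/unit
Deal B: $47.67/45 = $1.0593/unit
A is cheaper per unit
= Deal A

Deal A


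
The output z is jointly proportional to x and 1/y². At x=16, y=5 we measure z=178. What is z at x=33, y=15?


z = k·x/y²
Solve for k using the known point: k = z·y²/x = 178×25/16 = 4450/16 = 278.1250
Now evaluate at x=33, y=15:
z = k × 33 / 225 = (4450 × 33) / (16 × 225) = 146850/3600
≈ 40.7917

40.7917


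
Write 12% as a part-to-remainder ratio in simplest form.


12% means 12 parts out of 100; remainder = 88
Part : remainder = 12:88
GCD = 4
= 3:22

3:22


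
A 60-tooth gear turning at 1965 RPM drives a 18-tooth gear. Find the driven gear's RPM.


Gear ratio = 60:18 = 10:3
RPM_B = RPM_A × (teeth_A / teeth_B)
= 1965 × (60/18)
= 6550.0 RPM

6550.0 RPM


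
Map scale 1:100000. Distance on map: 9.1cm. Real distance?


Real distance = map distance × scale
= 9.1cm × 100000
= 910000 cm = 9100.0 m
= 9.100 km

9.100 km


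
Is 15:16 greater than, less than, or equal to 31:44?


15/16 = 0.9375
31/44 = 0.7045
0.9375 > 0.7045, so 15:16 is greater
= greater than

greater than


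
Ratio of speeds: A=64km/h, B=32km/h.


Ratio = 64:32
GCD = 32
Simplified = 2:1
Time ratio (same distance) = 1:2
Speed ratio = 2:1

2:1


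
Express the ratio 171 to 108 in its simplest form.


GCD(171, 108) = 9
171/9 : 108/9
= 19:12

19:12


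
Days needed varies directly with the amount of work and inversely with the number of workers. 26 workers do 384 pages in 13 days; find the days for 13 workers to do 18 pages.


Days ∝ work / workers, so d₂ = d₁ × (m₁/m₂) × (w₂/w₁)
Workers factor (inverse): 26/13 = 2.0000
Work factor (direct): 18/384 ≈ 0.0469
d₂ = 13 × 26/13 × 18/384 = (13 × 26 × 18) / (13 × 384) = 6084/4992
≈ 1.22 days

1.22 days


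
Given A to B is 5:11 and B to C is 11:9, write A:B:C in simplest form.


Match B: multiply A:B by 11 → 55:121
Multiply B:C by 11 → 121:99
Combined: 55:121:99
GCD = 11
= 5:11:9

5:11:9


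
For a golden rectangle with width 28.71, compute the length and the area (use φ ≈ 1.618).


φ = (1 + √5) / 2 ≈ 1.618
Length = width × φ = 28.71 × 1.618 = 46.45278
≈ 46.45
Area = width × length = 28.71 × 46.45278 = 1333.6593138 ≈ 1333.66
= Length: 46.45, Area: 1333.66

Length: 46.45, Area: 1333.66


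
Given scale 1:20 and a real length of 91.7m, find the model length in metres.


Model size = real / scale
= 91.7 / 20
= 4.5850 m

4.5850 m


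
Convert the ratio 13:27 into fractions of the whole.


Total parts = 13 + 27 = 40
First part: 13/40 = 13/40
Second part: 27/40 = 27/40
= 13/40 and 27/40

13/40 and 27/40


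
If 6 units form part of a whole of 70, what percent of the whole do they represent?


Percentage = (part / whole) × 100
= (6 / 70) × 100
≈ 8.57%

8.57%


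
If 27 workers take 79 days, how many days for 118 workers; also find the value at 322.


Inverse proportion: x × y = constant
k = 27 × 79 = 2133
At x=118: k/118 = 18.08
At x=322: k/322 = 6.62
= 18.08 and 6.62

18.08 and 6.62


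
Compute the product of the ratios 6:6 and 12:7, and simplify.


Compound ratio = (6×12) : (6×7)
= 72:42
GCD = 6
= 12:7

12:7


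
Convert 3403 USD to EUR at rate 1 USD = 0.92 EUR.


Amount × rate = 3403 × 0.92
= 3130.76 EUR

3130.76 EUR


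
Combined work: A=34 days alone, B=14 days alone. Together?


Rate of A = 1/34 per day
Rate of B = 1/14 per day
Combined rate = 1/34 + 1/14 = 48/476 ≈ 0.1008 per day
Days = 1 / combined rate = 476/48
≈ 9.92 days

9.92 days


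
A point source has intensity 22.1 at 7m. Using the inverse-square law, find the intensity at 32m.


I₁d₁² = I₂d₂²
I₂ = I₁ × (d₁/d₂)²
= 22.1 × (7/32)²
= 22.1 × 49/1024
= 1082.9/1024
≈ 1.0575

1.0575


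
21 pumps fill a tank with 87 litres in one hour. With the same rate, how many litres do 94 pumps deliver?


Direct proportion: y/x = constant
k = 87/21 ≈ 4.1429
y₂ = k × 94 = 87 × 94 / 21 = 8178/21
≈ 389.43

389.43


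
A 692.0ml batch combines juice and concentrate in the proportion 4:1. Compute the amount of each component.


Total parts = 4 + 1 = 5
juice: 692.0 × 4/5 = 553.6ml
concentrate: 692.0 × 1/5 = 138.4ml
= 553.6ml and 138.4ml

553.6ml and 138.4ml


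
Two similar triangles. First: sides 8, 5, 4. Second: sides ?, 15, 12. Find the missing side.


Scale factor = 15/5 = 3
Missing side = 8 × 3
= 24.0

24.0


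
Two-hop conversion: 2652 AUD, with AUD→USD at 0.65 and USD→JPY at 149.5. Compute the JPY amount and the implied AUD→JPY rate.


Step 1: 2652 AUD × 0.65 = 1723.80 USD
Step 2: 1723.80 USD × 149.5 = 257708.10 JPY
Implied rate AUD→JPY = 0.65 × 149.5 = 97.1750
= 257708.10 JPY; implied rate 97.1750 JPY/AUD

257708.10 JPY; implied rate 97.1750 JPY/AUD


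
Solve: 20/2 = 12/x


Cross multiply: 20 × x = 2 × 12
20x = 24
x = 24 / 20
= 1.20

1.20


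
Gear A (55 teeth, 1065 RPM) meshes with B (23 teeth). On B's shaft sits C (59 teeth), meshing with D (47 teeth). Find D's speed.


Stage 1: RPM_B = RPM_A × t_A/t_B = 1065 × 55/23 = 58575/23 ≈ 2546.74
B and C share a shaft → RPM_C = RPM_B
Stage 2: RPM_D = RPM_C × t_C/t_D = RPM_A × (t_A×t_C)/(t_B×t_D)
Overall ratio = (55×59)/(23×47) = 3245/1081
RPM_D = 1065 × 3245/1081 = 3455925/1081
≈ 3196.97 RPM

3196.97 RPM


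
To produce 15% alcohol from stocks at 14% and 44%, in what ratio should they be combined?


Let x parts of 14% mix with y parts of 44%.
14x + 44y = 15(x + y)
14x + 44y = 15x + 15y
x(14 - 15) = y(15 - 44)
x/y = (44 - 15)/(15 - 14) = 29/1
Simplify: 29:1
= 29:1

29:1


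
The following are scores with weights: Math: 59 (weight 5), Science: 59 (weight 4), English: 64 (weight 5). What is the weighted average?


Numerator = 59×5 + 59×4 + 64×5
= 295 + 236 + 320
= 851
Total weight = 14
Weighted avg = 851/14
= 60.79

60.79


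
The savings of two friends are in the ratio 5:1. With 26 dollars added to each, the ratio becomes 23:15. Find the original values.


Let A = 5k, B = 1k.
(5k + 26) / (1k + 26) = 23/15
Cross-multiply: 15(5k + 26) = 23(1k + 26)
75k + 390 = 23k + 598
75k - 23k = 598 - 390
52k = 208
k = 208/52 = 4
A = 5×4 = 20, B = 1×4 = 4
= A = 20, B = 4

A = 20, B = 4


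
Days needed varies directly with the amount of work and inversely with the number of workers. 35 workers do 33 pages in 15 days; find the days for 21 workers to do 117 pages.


Days ∝ work / workers, so d₂ = d₁ × (m₁/m₂) × (w₂/w₁)
Workers factor (inverse): 35/21 ≈ 1.6667
Work factor (direct): 117/33 ≈ 3.5455
d₂ = 15 × 35/21 × 117/33 = (15 × 35 × 117) / (21 × 33) = 61425/693
≈ 88.64 days

88.64 days


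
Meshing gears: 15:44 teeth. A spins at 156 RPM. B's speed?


Gear ratio = 15:44 = 15:44
RPM_B = RPM_A × (teeth_A / teeth_B)
= 156 × (15/44)
= 53.2 RPM

53.2 RPM


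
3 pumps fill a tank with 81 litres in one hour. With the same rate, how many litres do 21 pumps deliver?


Direct proportion: y/x = constant
k = 81/3 = 27.0000
y₂ = k × 21 = 81 × 21 / 3 = 1701/3
= 567.00

567.00


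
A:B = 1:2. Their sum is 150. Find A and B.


Let A = 1k, B = 2k.
1k + 2k = 150
3k = 150 → k = 150/3 = 50
A = 1×50 = 50, B = 2×50 = 100
= A = 50, B = 100

A = 50, B = 100


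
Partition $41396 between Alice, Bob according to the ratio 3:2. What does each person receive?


Total parts = 3 + 2 = 5
Alice: 41396 × 3/5 = 24837.60
Bob: 41396 × 2/5 = 16558.40
= Alice: $24837.60, Bob: $16558.40

Alice: $24837.60, Bob: $16558.40


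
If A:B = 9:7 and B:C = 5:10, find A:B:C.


Match B: multiply A:B by 5 → 45:35
Multiply B:C by 7 → 35:70
Combined: 45:35:70
GCD = 5
= 9:7:14

9:7:14


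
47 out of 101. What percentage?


Percentage = (part / whole) × 100
= (47 / 101) × 100
≈ 46.53%

46.53%


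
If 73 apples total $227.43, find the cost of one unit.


Unit rate = total / quantity
= 227.43 / 73
= $3.12 per unit

$3.12 per unit


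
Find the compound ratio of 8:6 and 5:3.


Compound ratio = (8×5) : (6×3)
= 40:18
GCD = 2
= 20:9

20:9


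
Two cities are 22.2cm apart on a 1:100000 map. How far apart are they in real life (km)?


Real distance = map distance × scale
= 22.2cm × 100000
= 2220000 cm = 22200.0 m
= 22.200 km

22.200 km


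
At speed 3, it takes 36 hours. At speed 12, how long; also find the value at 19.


Inverse proportion: x × y = constant
k = 3 × 36 = 108
At x=12: k/12 = 9.00
At x=19: k/19 = 5.68
= 9.00 and 5.68

9.00 and 5.68


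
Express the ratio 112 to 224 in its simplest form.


GCD(112, 224) = 112
112/112 : 224/112
= 1:2

1:2


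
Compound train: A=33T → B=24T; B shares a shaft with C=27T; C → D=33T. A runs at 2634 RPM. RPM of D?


Stage 1: RPM_B = RPM_A × t_A/t_B = 2634 × 33/24 = 86922/24 = 3621.75
B and C share a shaft → RPM_C = RPM_B
Stage 2: RPM_D = RPM_C × t_C/t_D = RPM_A × (t_A×t_C)/(t_B×t_D)
Overall ratio = (33×27)/(24×33) = 891/792
RPM_D = 2634 × 891/792 = 2346894/792
= 2963.25 RPM

2963.25 RPM


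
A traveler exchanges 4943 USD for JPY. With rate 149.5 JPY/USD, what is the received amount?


Amount × rate = 4943 × 149.5
= 738978.50 JPY

738978.50 JPY


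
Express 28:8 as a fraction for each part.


Total parts = 28 + 8 = 36
First part: 28/36 = 7/9
Second part: 8/36 = 2/9
= 7/9 and 2/9

7/9 and 2/9


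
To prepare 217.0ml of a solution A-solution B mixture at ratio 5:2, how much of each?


Total parts = 5 + 2 = 7
solution A: 217.0 × 5/7 = 155.0ml
solution B: 217.0 × 2/7 = 62.0ml
= 155.0ml and 62.0ml

155.0ml and 62.0ml


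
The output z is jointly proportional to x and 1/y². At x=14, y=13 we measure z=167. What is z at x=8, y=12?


z = k·x/y²
Solve for k using the known point: k = z·y²/x = 167×169/14 = 28223/14 ≈ 2015.9286
Now evaluate at x=8, y=12:
z = k × 8 / 144 = (28223 × 8) / (14 × 144) = 225784/2016
≈ 111.9960

111.9960


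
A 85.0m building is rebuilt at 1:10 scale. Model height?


Model size = real / scale
= 85.0 / 10
= 8.5000 m

8.5000 m


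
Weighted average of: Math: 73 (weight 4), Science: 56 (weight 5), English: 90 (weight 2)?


Numerator = 73×4 + 56×5 + 90×2
= 292 + 280 + 180
= 752
Total weight = 11
Weighted avg = 752/11
= 68.36

68.36


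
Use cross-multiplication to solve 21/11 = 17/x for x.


Cross multiply: 21 × x = 11 × 17
21x = 187
x = 187 / 21
= 8.90

8.90


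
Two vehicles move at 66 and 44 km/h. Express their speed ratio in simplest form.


Ratio = 66:44
GCD = 22
Simplified = 3:2
Time ratio (same distance) = 2:3
Speed ratio = 3:2

3:2


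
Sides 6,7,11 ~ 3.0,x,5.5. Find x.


Scale factor = 3.0/6 = 0.5
Missing side = 7 × 0.5
= 3.5

3.5


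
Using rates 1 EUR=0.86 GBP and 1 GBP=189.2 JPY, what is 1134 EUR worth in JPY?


Step 1: 1134 EUR × 0.86 = 975.24 GBP
Step 2: 975.24 GBP × 189.2 = 184515.41 JPY
Implied rate EUR→JPY = 0.86 × 189.2 = 162.7120
= 184515.41 JPY

184515.41 JPY


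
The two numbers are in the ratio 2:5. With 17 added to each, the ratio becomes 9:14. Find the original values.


Let A = 2k, B = 5k.
(2k + 17) / (5k + 17) = 9/14
Cross-multiply: 14(2k + 17) = 9(5k + 17)
28k + 238 = 45k + 153
28k - 45k = 153 - 238
-17k = -85
k = -85/-17 = 5
A = 2×5 = 10, B = 5×5 = 25
= A = 10, B = 25

A = 10, B = 25


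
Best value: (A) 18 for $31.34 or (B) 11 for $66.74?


Deal A: $31.34/18 = $1.7411/unit
Deal B: $66.74/11 = $6.0673/unit
A is cheaper per unit
= Deal A

Deal A


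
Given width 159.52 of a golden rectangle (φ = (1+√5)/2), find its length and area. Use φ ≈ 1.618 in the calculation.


φ = (1 + √5) / 2 ≈ 1.618
Length = width × φ = 159.52 × 1.618 = 258.10336
≈ 258.10
Area = width × length = 159.52 × 258.10336 = 41172.6479872 ≈ 41172.65
= Length: 258.10, Area: 41172.65

Length: 258.10, Area: 41172.65


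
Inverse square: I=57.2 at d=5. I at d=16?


I₁d₁² = I₂d₂²
I₂ = I₁ × (d₁/d₂)²
= 57.2 × (5/16)²
= 57.2 × 25/256
= 1430/256
≈ 5.5859

5.5859


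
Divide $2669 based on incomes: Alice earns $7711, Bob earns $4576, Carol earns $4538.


Total income = 7711 + 4576 + 4538 = $16825
Alice: $2669 × 7711/16825 = $1223.22
Bob: $2669 × 4576/16825 = $725.90
Carol: $2669 × 4538/16825 = $719.88
= Alice: $1223.22, Bob: $725.90, Carol: $719.88

Alice: $1223.22, Bob: $725.90, Carol: $719.88


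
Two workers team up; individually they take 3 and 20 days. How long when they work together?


Rate of A = 1/3 per day
Rate of B = 1/20 per day
Combined rate = 1/3 + 1/20 = 23/60 ≈ 0.3833 per day
Days = 1 / combined rate = 60/23
≈ 2.61 days

2.61 days
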